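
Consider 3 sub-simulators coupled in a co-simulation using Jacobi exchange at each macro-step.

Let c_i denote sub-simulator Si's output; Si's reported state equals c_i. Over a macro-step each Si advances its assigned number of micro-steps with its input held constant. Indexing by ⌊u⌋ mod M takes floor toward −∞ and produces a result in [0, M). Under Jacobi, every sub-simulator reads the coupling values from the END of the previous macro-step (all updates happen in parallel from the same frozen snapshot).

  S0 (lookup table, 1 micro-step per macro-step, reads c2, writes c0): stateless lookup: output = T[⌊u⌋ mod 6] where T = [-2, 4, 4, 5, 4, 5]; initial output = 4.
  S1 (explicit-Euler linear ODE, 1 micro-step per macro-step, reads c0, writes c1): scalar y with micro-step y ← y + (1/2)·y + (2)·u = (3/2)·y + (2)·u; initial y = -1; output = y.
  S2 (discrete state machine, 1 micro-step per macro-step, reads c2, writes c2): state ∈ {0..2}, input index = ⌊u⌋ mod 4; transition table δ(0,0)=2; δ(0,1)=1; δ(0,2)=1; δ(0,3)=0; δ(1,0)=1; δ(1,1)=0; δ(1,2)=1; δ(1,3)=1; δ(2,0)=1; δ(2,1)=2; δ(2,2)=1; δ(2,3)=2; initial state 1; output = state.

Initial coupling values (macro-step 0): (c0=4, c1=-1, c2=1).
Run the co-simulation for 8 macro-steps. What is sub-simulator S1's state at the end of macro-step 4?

macro 1: S0 reads c2=1 → after 1×micro: 4; S1 reads c0=4 → after 1×micro: 13/2; S2 reads c2=1 → after 1×micro: 0 ⇒ (c0=4, c1=13/2, c2=0)
macro 2: S0 reads c2=0 → after 1×micro: -2; S1 reads c0=4 → after 1×micro: 71/4; S2 reads c2=0 → after 1×micro: 2 ⇒ (c0=-2, c1=71/4, c2=2)
macro 3: S0 reads c2=2 → after 1×micro: 4; S1 reads c0=-2 → after 1×micro: 181/8; S2 reads c2=2 → after 1×micro: 1 ⇒ (c0=4, c1=181/8, c2=1)
macro 4: S0 reads c2=1 → after 1×micro: 4; S1 reads c0=4 → after 1×micro: 671/16; S2 reads c2=1 → after 1×micro: 0 ⇒ (c0=4, c1=671/16, c2=0)
macro 5: S0 reads c2=0 → after 1×micro: -2; S1 reads c0=4 → after 1×micro: 2269/32; S2 reads c2=0 → after 1×micro: 2 ⇒ (c0=-2, c1=2269/32, c2=2)
macro 6: S0 reads c2=2 → after 1×micro: 4; S1 reads c0=-2 → after 1×micro: 6551/64; S2 reads c2=2 → after 1×micro: 1 ⇒ (c0=4, c1=6551/64, c2=1)
macro 7: S0 reads c2=1 → after 1×micro: 4; S1 reads c0=4 → after 1×micro: 20677/128; S2 reads c2=1 → after 1×micro: 0 ⇒ (c0=4, c1=20677/128, c2=0)
macro 8: S0 reads c2=0 → after 1×micro: -2; S1 reads c0=4 → after 1×micro: 64079/256; S2 reads c2=0 → after 1×micro: 2 ⇒ (c0=-2, c1=64079/256, c2=2)

S1 state at macro-step 4 = 671/16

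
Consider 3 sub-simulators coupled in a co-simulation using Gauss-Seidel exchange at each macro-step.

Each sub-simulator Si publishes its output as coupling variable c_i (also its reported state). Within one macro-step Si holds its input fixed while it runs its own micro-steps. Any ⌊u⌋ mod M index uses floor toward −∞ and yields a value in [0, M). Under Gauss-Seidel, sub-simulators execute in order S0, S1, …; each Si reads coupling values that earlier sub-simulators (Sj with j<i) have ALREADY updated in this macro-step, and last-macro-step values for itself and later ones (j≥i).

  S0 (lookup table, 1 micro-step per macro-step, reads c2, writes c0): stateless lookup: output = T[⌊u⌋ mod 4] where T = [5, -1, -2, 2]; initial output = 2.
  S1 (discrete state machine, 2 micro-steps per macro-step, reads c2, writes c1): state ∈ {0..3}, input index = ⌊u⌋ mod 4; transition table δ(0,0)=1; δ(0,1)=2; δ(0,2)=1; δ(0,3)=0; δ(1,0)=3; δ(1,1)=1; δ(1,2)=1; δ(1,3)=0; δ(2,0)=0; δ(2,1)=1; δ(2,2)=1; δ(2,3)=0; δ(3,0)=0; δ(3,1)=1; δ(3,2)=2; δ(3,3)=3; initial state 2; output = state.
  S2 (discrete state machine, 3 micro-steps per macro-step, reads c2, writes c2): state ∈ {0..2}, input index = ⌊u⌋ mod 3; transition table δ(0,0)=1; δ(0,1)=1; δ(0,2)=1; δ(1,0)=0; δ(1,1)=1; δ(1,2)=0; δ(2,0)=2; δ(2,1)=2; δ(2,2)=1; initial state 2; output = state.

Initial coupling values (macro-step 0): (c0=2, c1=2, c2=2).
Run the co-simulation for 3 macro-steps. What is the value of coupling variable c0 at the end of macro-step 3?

c0 at macro-step 3 = -1

macro 1: S0 reads c2=2 → after 1×micro: -2; S1 reads c2=2 → after 2×micro: 1; S2 reads c2=2 → after 3×micro: 1 ⇒ (c0=-2, c1=1, c2=1)
macro 2: S0 reads c2=1 → after 1×micro: -1; S1 reads c2=1 → after 2×micro: 1; S2 reads c2=1 → after 3×micro: 1 ⇒ (c0=-1, c1=1, c2=1)
macro 3: S0 reads c2=1 → after 1×micro: -1; S1 reads c2=1 → after 2×micro: 1; S2 reads c2=1 → after 3×micro: 1 ⇒ (c0=-1, c1=1, c2=1)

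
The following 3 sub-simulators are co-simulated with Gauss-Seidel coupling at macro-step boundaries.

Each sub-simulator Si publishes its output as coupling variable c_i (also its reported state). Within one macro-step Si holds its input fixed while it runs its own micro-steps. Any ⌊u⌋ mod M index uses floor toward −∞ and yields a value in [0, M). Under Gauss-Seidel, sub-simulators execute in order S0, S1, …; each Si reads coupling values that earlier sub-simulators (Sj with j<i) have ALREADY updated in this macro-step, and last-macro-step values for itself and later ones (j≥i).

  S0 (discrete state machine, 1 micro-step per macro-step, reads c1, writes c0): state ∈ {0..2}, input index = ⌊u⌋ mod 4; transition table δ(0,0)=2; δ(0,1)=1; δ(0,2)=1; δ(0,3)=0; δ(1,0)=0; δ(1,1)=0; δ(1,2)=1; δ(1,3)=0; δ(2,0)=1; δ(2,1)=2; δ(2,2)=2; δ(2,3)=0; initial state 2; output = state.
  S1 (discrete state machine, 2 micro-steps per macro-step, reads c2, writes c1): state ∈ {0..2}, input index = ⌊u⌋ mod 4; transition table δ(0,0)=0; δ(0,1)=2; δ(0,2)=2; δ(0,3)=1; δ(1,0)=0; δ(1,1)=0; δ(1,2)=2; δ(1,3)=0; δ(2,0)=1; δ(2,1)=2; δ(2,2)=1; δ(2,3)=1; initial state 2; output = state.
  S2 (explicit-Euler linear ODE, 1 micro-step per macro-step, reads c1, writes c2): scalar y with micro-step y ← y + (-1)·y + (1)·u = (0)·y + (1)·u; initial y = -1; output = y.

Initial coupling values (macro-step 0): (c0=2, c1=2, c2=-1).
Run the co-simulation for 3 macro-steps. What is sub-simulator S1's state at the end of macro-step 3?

macro 1: S0 reads c1=2 → after 1×micro: 2; S1 reads c2=-1 → after 2×micro: 0; S2 reads c1=0 → after 1×micro: 0 ⇒ (c0=2, c1=0, c2=0)
macro 2: S0 reads c1=0 → after 1×micro: 1; S1 reads c2=0 → after 2×micro: 0; S2 reads c1=0 → after 1×micro: 0 ⇒ (c0=1, c1=0, c2=0)
macro 3: S0 reads c1=0 → after 1×micro: 0; S1 reads c2=0 → after 2×micro: 0; S2 reads c1=0 → after 1×micro: 0 ⇒ (c0=0, c1=0, c2=0)

S1 state at macro-step 3 = 0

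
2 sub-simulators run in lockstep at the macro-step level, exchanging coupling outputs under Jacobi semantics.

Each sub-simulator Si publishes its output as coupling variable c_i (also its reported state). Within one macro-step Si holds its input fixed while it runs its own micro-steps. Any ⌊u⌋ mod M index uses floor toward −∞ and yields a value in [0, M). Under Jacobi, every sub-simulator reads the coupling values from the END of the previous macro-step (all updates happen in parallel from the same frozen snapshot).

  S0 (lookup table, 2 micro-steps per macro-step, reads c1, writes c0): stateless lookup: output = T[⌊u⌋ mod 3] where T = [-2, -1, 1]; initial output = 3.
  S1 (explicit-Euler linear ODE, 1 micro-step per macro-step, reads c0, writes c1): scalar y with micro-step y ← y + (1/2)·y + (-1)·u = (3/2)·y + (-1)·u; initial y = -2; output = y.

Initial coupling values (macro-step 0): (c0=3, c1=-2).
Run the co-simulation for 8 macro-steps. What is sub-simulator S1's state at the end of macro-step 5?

macro 1: S0 reads c1=-2 → after 2×micro: -1; S1 reads c0=3 → after 1×micro: -6 ⇒ (c0=-1, c1=-6)
macro 2: S0 reads c1=-6 → after 2×micro: -2; S1 reads c0=-1 → after 1×micro: -8 ⇒ (c0=-2, c1=-8)
macro 3: S0 reads c1=-8 → after 2×micro: -1; S1 reads c0=-2 → after 1×micro: -10 ⇒ (c0=-1, c1=-10)
macro 4: S0 reads c1=-10 → after 2×micro: 1; S1 reads c0=-1 → after 1×micro: -14 ⇒ (c0=1, c1=-14)
macro 5: S0 reads c1=-14 → after 2×micro: -1; S1 reads c0=1 → after 1×micro: -22 ⇒ (c0=-1, c1=-22)
macro 6: S0 reads c1=-22 → after 2×micro: 1; S1 reads c0=-1 → after 1×micro: -32 ⇒ (c0=1, c1=-32)
macro 7: S0 reads c1=-32 → after 2×micro: -1; S1 reads c0=1 → after 1×micro: -49 ⇒ (c0=-1, c1=-49)
macro 8: S0 reads c1=-49 → after 2×micro: 1; S1 reads c0=-1 → after 1×micro: -145/2 ⇒ (c0=1, c1=-145/2)

S1 state at macro-step 5 = -22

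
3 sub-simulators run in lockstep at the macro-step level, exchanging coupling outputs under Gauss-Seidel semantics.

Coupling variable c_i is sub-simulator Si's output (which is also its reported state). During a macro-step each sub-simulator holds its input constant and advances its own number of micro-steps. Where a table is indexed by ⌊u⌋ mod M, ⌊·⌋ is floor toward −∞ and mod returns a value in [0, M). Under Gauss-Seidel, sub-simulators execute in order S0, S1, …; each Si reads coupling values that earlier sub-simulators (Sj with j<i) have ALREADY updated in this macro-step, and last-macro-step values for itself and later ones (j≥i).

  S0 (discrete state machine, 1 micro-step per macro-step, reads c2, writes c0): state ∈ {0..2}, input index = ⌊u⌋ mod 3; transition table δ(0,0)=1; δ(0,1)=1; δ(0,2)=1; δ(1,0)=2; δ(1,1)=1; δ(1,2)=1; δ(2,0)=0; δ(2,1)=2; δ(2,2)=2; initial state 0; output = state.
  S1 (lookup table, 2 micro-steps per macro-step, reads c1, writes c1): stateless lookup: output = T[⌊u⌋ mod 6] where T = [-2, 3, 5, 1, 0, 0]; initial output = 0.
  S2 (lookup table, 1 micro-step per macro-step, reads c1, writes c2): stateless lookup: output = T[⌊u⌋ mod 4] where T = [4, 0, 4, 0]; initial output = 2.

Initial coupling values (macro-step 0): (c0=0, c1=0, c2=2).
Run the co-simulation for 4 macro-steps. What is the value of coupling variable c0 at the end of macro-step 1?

c0 at macro-step 1 = 1

macro 1: S0 reads c2=2 → after 1×micro: 1; S1 reads c1=0 → after 2×micro: -2; S2 reads c1=-2 → after 1×micro: 4 ⇒ (c0=1, c1=-2, c2=4)
macro 2: S0 reads c2=4 → after 1×micro: 1; S1 reads c1=-2 → after 2×micro: 0; S2 reads c1=0 → after 1×micro: 4 ⇒ (c0=1, c1=0, c2=4)
macro 3: S0 reads c2=4 → after 1×micro: 1; S1 reads c1=0 → after 2×micro: -2; S2 reads c1=-2 → after 1×micro: 4 ⇒ (c0=1, c1=-2, c2=4)
macro 4: S0 reads c2=4 → after 1×micro: 1; S1 reads c1=-2 → after 2×micro: 0; S2 reads c1=0 → after 1×micro: 4 ⇒ (c0=1, c1=0, c2=4)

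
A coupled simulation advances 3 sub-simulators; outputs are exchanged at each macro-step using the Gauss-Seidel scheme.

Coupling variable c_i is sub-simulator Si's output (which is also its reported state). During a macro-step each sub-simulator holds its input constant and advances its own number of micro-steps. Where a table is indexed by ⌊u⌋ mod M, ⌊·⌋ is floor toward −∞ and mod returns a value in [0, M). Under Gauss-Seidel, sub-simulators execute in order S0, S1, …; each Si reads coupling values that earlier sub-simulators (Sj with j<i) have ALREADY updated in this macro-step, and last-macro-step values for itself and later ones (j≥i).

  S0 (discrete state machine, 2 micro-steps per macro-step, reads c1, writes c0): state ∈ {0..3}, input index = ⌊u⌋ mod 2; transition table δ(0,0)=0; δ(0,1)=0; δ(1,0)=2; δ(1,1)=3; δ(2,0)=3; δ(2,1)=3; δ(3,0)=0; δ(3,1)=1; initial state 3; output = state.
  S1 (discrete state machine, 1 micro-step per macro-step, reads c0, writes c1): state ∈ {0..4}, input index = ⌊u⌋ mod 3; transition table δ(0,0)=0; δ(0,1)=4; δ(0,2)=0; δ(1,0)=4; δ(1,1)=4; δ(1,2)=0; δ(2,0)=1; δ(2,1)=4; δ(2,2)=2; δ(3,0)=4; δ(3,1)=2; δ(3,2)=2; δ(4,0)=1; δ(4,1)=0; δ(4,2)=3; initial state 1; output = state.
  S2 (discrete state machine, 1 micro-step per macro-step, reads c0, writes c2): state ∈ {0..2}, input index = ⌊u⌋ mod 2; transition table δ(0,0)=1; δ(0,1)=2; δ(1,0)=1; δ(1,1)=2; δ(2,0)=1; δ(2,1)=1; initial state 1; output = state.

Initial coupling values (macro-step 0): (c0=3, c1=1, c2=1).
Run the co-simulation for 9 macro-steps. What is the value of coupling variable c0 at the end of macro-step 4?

macro 1: S0 reads c1=1 → after 2×micro: 3; S1 reads c0=3 → after 1×micro: 4; S2 reads c0=3 → after 1×micro: 2 ⇒ (c0=3, c1=4, c2=2)
macro 2: S0 reads c1=4 → after 2×micro: 0; S1 reads c0=0 → after 1×micro: 1; S2 reads c0=0 → after 1×micro: 1 ⇒ (c0=0, c1=1, c2=1)
macro 3: S0 reads c1=1 → after 2×micro: 0; S1 reads c0=0 → after 1×micro: 4; S2 reads c0=0 → after 1×micro: 1 ⇒ (c0=0, c1=4, c2=1)
macro 4: S0 reads c1=4 → after 2×micro: 0; S1 reads c0=0 → after 1×micro: 1; S2 reads c0=0 → after 1×micro: 1 ⇒ (c0=0, c1=1, c2=1)
macro 5: S0 reads c1=1 → after 2×micro: 0; S1 reads c0=0 → after 1×micro: 4; S2 reads c0=0 → after 1×micro: 1 ⇒ (c0=0, c1=4, c2=1)
macro 6: S0 reads c1=4 → after 2×micro: 0; S1 reads c0=0 → after 1×micro: 1; S2 reads c0=0 → after 1×micro: 1 ⇒ (c0=0, c1=1, c2=1)
macro 7: S0 reads c1=1 → after 2×micro: 0; S1 reads c0=0 → after 1×micro: 4; S2 reads c0=0 → after 1×micro: 1 ⇒ (c0=0, c1=4, c2=1)
macro 8: S0 reads c1=4 → after 2×micro: 0; S1 reads c0=0 → after 1×micro: 1; S2 reads c0=0 → after 1×micro: 1 ⇒ (c0=0, c1=1, c2=1)
macro 9: S0 reads c1=1 → after 2×micro: 0; S1 reads c0=0 → after 1×micro: 4; S2 reads c0=0 → after 1×micro: 1 ⇒ (c0=0, c1=4, c2=1)

c0 at macro-step 4 = 0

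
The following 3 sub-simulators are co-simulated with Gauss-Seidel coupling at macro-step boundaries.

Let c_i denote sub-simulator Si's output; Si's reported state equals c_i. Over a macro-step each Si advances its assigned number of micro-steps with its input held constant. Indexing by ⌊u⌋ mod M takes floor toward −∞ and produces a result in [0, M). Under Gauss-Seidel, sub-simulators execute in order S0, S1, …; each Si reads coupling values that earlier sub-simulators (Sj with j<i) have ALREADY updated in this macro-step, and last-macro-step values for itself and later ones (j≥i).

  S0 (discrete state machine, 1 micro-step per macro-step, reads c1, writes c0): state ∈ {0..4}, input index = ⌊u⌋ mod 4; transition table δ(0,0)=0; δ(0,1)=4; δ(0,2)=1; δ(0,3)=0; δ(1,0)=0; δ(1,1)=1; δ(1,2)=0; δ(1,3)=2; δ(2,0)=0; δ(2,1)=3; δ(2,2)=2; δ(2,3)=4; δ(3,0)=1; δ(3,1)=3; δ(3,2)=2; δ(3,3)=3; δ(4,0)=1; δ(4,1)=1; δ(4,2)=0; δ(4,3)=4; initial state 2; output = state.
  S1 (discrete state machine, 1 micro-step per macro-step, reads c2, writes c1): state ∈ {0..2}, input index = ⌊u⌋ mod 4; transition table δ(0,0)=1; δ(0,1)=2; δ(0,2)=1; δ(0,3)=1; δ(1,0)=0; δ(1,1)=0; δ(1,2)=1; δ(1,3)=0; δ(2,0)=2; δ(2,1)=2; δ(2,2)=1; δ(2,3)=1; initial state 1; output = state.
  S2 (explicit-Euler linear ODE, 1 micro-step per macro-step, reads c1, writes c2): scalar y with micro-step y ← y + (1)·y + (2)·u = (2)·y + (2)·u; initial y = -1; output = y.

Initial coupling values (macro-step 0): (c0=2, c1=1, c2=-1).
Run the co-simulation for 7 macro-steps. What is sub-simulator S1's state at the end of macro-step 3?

S1 state at macro-step 3 = 1

macro 1: S0 reads c1=1 → after 1×micro: 3; S1 reads c2=-1 → after 1×micro: 0; S2 reads c1=0 → after 1×micro: -2 ⇒ (c0=3, c1=0, c2=-2)
macro 2: S0 reads c1=0 → after 1×micro: 1; S1 reads c2=-2 → after 1×micro: 1; S2 reads c1=1 → after 1×micro: -2 ⇒ (c0=1, c1=1, c2=-2)
macro 3: S0 reads c1=1 → after 1×micro: 1; S1 reads c2=-2 → after 1×micro: 1; S2 reads c1=1 → after 1×micro: -2 ⇒ (c0=1, c1=1, c2=-2)
macro 4: S0 reads c1=1 → after 1×micro: 1; S1 reads c2=-2 → after 1×micro: 1; S2 reads c1=1 → after 1×micro: -2 ⇒ (c0=1, c1=1, c2=-2)
macro 5: S0 reads c1=1 → after 1×micro: 1; S1 reads c2=-2 → after 1×micro: 1; S2 reads c1=1 → after 1×micro: -2 ⇒ (c0=1, c1=1, c2=-2)
macro 6: S0 reads c1=1 → after 1×micro: 1; S1 reads c2=-2 → after 1×micro: 1; S2 reads c1=1 → after 1×micro: -2 ⇒ (c0=1, c1=1, c2=-2)
macro 7: S0 reads c1=1 → after 1×micro: 1; S1 reads c2=-2 → after 1×micro: 1; S2 reads c1=1 → after 1×micro: -2 ⇒ (c0=1, c1=1, c2=-2)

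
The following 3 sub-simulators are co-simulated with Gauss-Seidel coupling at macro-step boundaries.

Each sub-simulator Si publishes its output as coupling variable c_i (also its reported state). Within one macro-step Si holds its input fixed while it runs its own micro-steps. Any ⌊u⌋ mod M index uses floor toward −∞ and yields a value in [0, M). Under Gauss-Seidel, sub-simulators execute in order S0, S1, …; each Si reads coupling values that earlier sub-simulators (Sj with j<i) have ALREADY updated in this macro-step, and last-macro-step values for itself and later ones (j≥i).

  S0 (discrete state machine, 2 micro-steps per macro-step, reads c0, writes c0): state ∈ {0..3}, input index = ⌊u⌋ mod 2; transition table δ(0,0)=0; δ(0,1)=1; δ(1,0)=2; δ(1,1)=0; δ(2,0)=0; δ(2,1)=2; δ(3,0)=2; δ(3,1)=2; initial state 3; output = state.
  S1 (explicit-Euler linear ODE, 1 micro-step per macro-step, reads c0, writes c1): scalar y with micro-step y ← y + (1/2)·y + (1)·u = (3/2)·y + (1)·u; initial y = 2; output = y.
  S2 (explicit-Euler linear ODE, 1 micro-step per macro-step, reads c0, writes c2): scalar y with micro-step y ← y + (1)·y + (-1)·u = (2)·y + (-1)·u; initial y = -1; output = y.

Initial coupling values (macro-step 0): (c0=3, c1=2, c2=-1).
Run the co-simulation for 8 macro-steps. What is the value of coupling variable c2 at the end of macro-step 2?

macro 1: S0 reads c0=3 → after 2×micro: 2; S1 reads c0=2 → after 1×micro: 5; S2 reads c0=2 → after 1×micro: -4 ⇒ (c0=2, c1=5, c2=-4)
macro 2: S0 reads c0=2 → after 2×micro: 0; S1 reads c0=0 → after 1×micro: 15/2; S2 reads c0=0 → after 1×micro: -8 ⇒ (c0=0, c1=15/2, c2=-8)
macro 3: S0 reads c0=0 → after 2×micro: 0; S1 reads c0=0 → after 1×micro: 45/4; S2 reads c0=0 → after 1×micro: -16 ⇒ (c0=0, c1=45/4, c2=-16)
macro 4: S0 reads c0=0 → after 2×micro: 0; S1 reads c0=0 → after 1×micro: 135/8; S2 reads c0=0 → after 1×micro: -32 ⇒ (c0=0, c1=135/8, c2=-32)
macro 5: S0 reads c0=0 → after 2×micro: 0; S1 reads c0=0 → after 1×micro: 405/16; S2 reads c0=0 → after 1×micro: -64 ⇒ (c0=0, c1=405/16, c2=-64)
macro 6: S0 reads c0=0 → after 2×micro: 0; S1 reads c0=0 → after 1×micro: 1215/32; S2 reads c0=0 → after 1×micro: -128 ⇒ (c0=0, c1=1215/32, c2=-128)
macro 7: S0 reads c0=0 → after 2×micro: 0; S1 reads c0=0 → after 1×micro: 3645/64; S2 reads c0=0 → after 1×micro: -256 ⇒ (c0=0, c1=3645/64, c2=-256)
macro 8: S0 reads c0=0 → after 2×micro: 0; S1 reads c0=0 → after 1×micro: 10935/128; S2 reads c0=0 → after 1×micro: -512 ⇒ (c0=0, c1=10935/128, c2=-512)

c2 at macro-step 2 = -8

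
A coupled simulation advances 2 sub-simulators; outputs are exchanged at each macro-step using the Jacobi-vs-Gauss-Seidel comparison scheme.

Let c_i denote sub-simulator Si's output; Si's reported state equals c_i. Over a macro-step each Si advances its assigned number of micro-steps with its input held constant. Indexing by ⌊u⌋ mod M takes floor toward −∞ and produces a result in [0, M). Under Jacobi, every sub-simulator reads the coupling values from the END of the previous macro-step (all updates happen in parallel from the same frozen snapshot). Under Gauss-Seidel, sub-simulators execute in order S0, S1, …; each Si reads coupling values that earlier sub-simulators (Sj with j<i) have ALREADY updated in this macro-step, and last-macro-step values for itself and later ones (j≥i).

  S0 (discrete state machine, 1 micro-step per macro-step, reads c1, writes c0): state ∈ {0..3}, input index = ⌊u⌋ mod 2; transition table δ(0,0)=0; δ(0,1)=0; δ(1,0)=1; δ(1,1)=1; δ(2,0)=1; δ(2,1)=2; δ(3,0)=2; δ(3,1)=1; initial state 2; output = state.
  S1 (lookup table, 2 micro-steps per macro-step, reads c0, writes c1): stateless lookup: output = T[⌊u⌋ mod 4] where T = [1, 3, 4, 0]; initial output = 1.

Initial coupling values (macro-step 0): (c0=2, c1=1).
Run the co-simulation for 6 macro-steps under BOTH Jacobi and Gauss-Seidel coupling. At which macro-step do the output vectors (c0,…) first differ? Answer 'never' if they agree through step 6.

[Jacobi] macro 1: S0 reads c1=1 → after 1×micro: 2; S1 reads c0=2 → after 2×micro: 4 ⇒ (c0=2, c1=4)
[Jacobi] macro 2: S0 reads c1=4 → after 1×micro: 1; S1 reads c0=2 → after 2×micro: 4 ⇒ (c0=1, c1=4)
[Jacobi] macro 3: S0 reads c1=4 → after 1×micro: 1; S1 reads c0=1 → after 2×micro: 3 ⇒ (c0=1, c1=3)
[Jacobi] macro 4: S0 reads c1=3 → after 1×micro: 1; S1 reads c0=1 → after 2×micro: 3 ⇒ (c0=1, c1=3)
[Jacobi] macro 5: S0 reads c1=3 → after 1×micro: 1; S1 reads c0=1 → after 2×micro: 3 ⇒ (c0=1, c1=3)
[Jacobi] macro 6: S0 reads c1=3 → after 1×micro: 1; S1 reads c0=1 → after 2×micro: 3 ⇒ (c0=1, c1=3)
[Gauss-Seidel] macro 1: S0 reads c1=1 → after 1×micro: 2; S1 reads c0=2 → after 2×micro: 4 ⇒ (c0=2, c1=4)
[Gauss-Seidel] macro 2: S0 reads c1=4 → after 1×micro: 1; S1 reads c0=1 → after 2×micro: 3 ⇒ (c0=1, c1=3)
[Gauss-Seidel] macro 3: S0 reads c1=3 → after 1×micro: 1; S1 reads c0=1 → after 2×micro: 3 ⇒ (c0=1, c1=3)
[Gauss-Seidel] macro 4: S0 reads c1=3 → after 1×micro: 1; S1 reads c0=1 → after 2×micro: 3 ⇒ (c0=1, c1=3)
[Gauss-Seidel] macro 5: S0 reads c1=3 → after 1×micro: 1; S1 reads c0=1 → after 2×micro: 3 ⇒ (c0=1, c1=3)
[Gauss-Seidel] macro 6: S0 reads c1=3 → after 1×micro: 1; S1 reads c0=1 → after 2×micro: 3 ⇒ (c0=1, c1=3)

first divergence at macro-step: 2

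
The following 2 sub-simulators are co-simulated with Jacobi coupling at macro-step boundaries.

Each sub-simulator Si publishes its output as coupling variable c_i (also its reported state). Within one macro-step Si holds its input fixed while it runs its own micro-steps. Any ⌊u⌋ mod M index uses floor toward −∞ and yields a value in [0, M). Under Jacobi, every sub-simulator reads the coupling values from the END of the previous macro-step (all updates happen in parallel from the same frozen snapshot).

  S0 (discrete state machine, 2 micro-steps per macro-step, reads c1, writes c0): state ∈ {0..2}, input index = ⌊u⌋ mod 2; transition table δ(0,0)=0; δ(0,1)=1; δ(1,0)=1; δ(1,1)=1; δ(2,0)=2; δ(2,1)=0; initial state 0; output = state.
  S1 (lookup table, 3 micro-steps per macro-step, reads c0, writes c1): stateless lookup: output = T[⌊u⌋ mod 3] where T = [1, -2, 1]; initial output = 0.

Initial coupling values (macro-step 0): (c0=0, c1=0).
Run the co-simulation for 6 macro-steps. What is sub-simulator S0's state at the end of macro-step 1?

macro 1: S0 reads c1=0 → after 2×micro: 0; S1 reads c0=0 → after 3×micro: 1 ⇒ (c0=0, c1=1)
macro 2: S0 reads c1=1 → after 2×micro: 1; S1 reads c0=0 → after 3×micro: 1 ⇒ (c0=1, c1=1)
macro 3: S0 reads c1=1 → after 2×micro: 1; S1 reads c0=1 → after 3×micro: -2 ⇒ (c0=1, c1=-2)
macro 4: S0 reads c1=-2 → after 2×micro: 1; S1 reads c0=1 → after 3×micro: -2 ⇒ (c0=1, c1=-2)
macro 5: S0 reads c1=-2 → after 2×micro: 1; S1 reads c0=1 → after 3×micro: -2 ⇒ (c0=1, c1=-2)
macro 6: S0 reads c1=-2 → after 2×micro: 1; S1 reads c0=1 → after 3×micro: -2 ⇒ (c0=1, c1=-2)

S0 state at macro-step 1 = 0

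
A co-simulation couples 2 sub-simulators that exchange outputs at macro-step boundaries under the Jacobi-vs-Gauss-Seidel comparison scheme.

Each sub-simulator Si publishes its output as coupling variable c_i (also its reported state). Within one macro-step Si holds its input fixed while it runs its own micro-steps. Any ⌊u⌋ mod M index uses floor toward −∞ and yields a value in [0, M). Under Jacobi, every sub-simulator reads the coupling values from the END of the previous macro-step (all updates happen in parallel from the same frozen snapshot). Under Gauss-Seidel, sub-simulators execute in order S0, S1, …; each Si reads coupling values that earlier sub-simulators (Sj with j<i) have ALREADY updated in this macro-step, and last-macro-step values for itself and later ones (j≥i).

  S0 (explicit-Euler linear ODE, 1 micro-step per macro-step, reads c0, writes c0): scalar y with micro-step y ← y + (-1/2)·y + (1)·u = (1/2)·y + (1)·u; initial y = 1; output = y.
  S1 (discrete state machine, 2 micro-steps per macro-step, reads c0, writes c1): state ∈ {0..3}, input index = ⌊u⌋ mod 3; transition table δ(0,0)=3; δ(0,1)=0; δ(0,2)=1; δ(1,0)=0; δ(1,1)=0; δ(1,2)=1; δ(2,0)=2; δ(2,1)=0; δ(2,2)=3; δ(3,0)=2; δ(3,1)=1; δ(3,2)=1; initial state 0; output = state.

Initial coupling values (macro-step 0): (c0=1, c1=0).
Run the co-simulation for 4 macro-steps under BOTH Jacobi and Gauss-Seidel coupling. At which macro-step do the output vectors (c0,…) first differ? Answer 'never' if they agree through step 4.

first divergence at macro-step: 2

[Jacobi] macro 1: S0 reads c0=1 → after 1×micro: 3/2; S1 reads c0=1 → after 2×micro: 0 ⇒ (c0=3/2, c1=0)
[Jacobi] macro 2: S0 reads c0=3/2 → after 1×micro: 9/4; S1 reads c0=3/2 → after 2×micro: 0 ⇒ (c0=9/4, c1=0)
[Jacobi] macro 3: S0 reads c0=9/4 → after 1×micro: 27/8; S1 reads c0=9/4 → after 2×micro: 1 ⇒ (c0=27/8, c1=1)
[Jacobi] macro 4: S0 reads c0=27/8 → after 1×micro: 81/16; S1 reads c0=27/8 → after 2×micro: 3 ⇒ (c0=81/16, c1=3)
[Gauss-Seidel] macro 1: S0 reads c0=1 → after 1×micro: 3/2; S1 reads c0=3/2 → after 2×micro: 0 ⇒ (c0=3/2, c1=0)
[Gauss-Seidel] macro 2: S0 reads c0=3/2 → after 1×micro: 9/4; S1 reads c0=9/4 → after 2×micro: 1 ⇒ (c0=9/4, c1=1)
[Gauss-Seidel] macro 3: S0 reads c0=9/4 → after 1×micro: 27/8; S1 reads c0=27/8 → after 2×micro: 3 ⇒ (c0=27/8, c1=3)
[Gauss-Seidel] macro 4: S0 reads c0=27/8 → after 1×micro: 81/16; S1 reads c0=81/16 → after 2×micro: 1 ⇒ (c0=81/16, c1=1)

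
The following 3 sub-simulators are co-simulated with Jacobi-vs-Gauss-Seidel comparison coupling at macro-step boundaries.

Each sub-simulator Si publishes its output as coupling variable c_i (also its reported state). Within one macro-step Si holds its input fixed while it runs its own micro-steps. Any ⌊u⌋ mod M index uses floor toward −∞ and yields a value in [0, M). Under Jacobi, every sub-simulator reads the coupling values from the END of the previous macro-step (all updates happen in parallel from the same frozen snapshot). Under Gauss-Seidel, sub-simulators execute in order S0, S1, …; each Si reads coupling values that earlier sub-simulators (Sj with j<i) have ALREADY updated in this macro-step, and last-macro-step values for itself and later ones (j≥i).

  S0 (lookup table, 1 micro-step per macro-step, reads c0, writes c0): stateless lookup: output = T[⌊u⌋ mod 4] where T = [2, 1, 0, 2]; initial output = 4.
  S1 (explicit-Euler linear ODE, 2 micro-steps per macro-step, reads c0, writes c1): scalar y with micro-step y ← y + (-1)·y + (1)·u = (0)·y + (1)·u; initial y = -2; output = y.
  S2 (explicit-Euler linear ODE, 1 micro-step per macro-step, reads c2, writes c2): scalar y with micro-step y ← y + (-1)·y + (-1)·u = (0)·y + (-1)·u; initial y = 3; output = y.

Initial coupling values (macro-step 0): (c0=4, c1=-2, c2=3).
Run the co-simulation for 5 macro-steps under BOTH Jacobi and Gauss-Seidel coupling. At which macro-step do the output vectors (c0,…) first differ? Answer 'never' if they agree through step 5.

[Jacobi] macro 1: S0 reads c0=4 → after 1×micro: 2; S1 reads c0=4 → after 2×micro: 4; S2 reads c2=3 → after 1×micro: -3 ⇒ (c0=2, c1=4, c2=-3)
[Jacobi] macro 2: S0 reads c0=2 → after 1×micro: 0; S1 reads c0=2 → after 2×micro: 2; S2 reads c2=-3 → after 1×micro: 3 ⇒ (c0=0, c1=2, c2=3)
[Jacobi] macro 3: S0 reads c0=0 → after 1×micro: 2; S1 reads c0=0 → after 2×micro: 0; S2 reads c2=3 → after 1×micro: -3 ⇒ (c0=2, c1=0, c2=-3)
[Jacobi] macro 4: S0 reads c0=2 → after 1×micro: 0; S1 reads c0=2 → after 2×micro: 2; S2 reads c2=-3 → after 1×micro: 3 ⇒ (c0=0, c1=2, c2=3)
[Jacobi] macro 5: S0 reads c0=0 → after 1×micro: 2; S1 reads c0=0 → after 2×micro: 0; S2 reads c2=3 → after 1×micro: -3 ⇒ (c0=2, c1=0, c2=-3)
[Gauss-Seidel] macro 1: S0 reads c0=4 → after 1×micro: 2; S1 reads c0=2 → after 2×micro: 2; S2 reads c2=3 → after 1×micro: -3 ⇒ (c0=2, c1=2, c2=-3)
[Gauss-Seidel] macro 2: S0 reads c0=2 → after 1×micro: 0; S1 reads c0=0 → after 2×micro: 0; S2 reads c2=-3 → after 1×micro: 3 ⇒ (c0=0, c1=0, c2=3)
[Gauss-Seidel] macro 3: S0 reads c0=0 → after 1×micro: 2; S1 reads c0=2 → after 2×micro: 2; S2 reads c2=3 → after 1×micro: -3 ⇒ (c0=2, c1=2, c2=-3)
[Gauss-Seidel] macro 4: S0 reads c0=2 → after 1×micro: 0; S1 reads c0=0 → after 2×micro: 0; S2 reads c2=-3 → after 1×micro: 3 ⇒ (c0=0, c1=0, c2=3)
[Gauss-Seidel] macro 5: S0 reads c0=0 → after 1×micro: 2; S1 reads c0=2 → after 2×micro: 2; S2 reads c2=3 → after 1×micro: -3 ⇒ (c0=2, c1=2, c2=-3)

first divergence at macro-step: 1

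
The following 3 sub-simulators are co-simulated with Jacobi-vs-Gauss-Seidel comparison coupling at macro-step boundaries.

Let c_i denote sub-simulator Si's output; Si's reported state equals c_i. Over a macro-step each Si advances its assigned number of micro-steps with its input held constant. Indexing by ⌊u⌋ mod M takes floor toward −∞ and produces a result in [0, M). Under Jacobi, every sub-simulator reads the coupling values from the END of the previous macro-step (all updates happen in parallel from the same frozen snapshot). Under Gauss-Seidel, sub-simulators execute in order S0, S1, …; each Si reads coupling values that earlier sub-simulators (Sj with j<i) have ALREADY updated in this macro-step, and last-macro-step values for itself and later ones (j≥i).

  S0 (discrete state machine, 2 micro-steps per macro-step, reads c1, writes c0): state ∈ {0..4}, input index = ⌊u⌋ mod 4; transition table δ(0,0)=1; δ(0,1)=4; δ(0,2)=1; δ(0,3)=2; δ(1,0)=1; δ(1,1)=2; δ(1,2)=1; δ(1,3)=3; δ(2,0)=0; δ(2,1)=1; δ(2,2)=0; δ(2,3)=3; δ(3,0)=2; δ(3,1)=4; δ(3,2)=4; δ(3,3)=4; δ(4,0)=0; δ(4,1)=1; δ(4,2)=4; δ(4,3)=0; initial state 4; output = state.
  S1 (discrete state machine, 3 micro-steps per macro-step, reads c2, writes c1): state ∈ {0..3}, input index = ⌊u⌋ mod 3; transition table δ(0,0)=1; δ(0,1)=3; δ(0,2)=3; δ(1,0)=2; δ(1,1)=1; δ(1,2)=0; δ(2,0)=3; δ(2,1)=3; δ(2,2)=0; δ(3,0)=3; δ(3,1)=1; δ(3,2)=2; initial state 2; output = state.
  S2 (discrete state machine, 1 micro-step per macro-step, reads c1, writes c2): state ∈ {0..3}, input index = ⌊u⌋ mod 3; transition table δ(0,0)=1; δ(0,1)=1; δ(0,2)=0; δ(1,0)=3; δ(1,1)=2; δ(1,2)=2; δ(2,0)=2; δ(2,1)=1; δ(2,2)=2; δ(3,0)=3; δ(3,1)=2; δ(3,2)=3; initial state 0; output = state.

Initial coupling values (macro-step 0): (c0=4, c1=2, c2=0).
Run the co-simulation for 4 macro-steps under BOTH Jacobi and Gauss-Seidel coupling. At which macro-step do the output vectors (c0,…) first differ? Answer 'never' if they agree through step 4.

first divergence at macro-step: 1

[Jacobi] macro 1: S0 reads c1=2 → after 2×micro: 4; S1 reads c2=0 → after 3×micro: 3; S2 reads c1=2 → after 1×micro: 0 ⇒ (c0=4, c1=3, c2=0)
[Jacobi] macro 2: S0 reads c1=3 → after 2×micro: 2; S1 reads c2=0 → after 3×micro: 3; S2 reads c1=3 → after 1×micro: 1 ⇒ (c0=2, c1=3, c2=1)
[Jacobi] macro 3: S0 reads c1=3 → after 2×micro: 4; S1 reads c2=1 → after 3×micro: 1; S2 reads c1=3 → after 1×micro: 3 ⇒ (c0=4, c1=1, c2=3)
[Jacobi] macro 4: S0 reads c1=1 → after 2×micro: 2; S1 reads c2=3 → after 3×micro: 3; S2 reads c1=1 → after 1×micro: 2 ⇒ (c0=2, c1=3, c2=2)
[Gauss-Seidel] macro 1: S0 reads c1=2 → after 2×micro: 4; S1 reads c2=0 → after 3×micro: 3; S2 reads c1=3 → after 1×micro: 1 ⇒ (c0=4, c1=3, c2=1)
[Gauss-Seidel] macro 2: S0 reads c1=3 → after 2×micro: 2; S1 reads c2=1 → after 3×micro: 1; S2 reads c1=1 → after 1×micro: 2 ⇒ (c0=2, c1=1, c2=2)
[Gauss-Seidel] macro 3: S0 reads c1=1 → after 2×micro: 2; S1 reads c2=2 → after 3×micro: 2; S2 reads c1=2 → after 1×micro: 2 ⇒ (c0=2, c1=2, c2=2)
[Gauss-Seidel] macro 4: S0 reads c1=2 → after 2×micro: 1; S1 reads c2=2 → after 3×micro: 2; S2 reads c1=2 → after 1×micro: 2 ⇒ (c0=1, c1=2, c2=2)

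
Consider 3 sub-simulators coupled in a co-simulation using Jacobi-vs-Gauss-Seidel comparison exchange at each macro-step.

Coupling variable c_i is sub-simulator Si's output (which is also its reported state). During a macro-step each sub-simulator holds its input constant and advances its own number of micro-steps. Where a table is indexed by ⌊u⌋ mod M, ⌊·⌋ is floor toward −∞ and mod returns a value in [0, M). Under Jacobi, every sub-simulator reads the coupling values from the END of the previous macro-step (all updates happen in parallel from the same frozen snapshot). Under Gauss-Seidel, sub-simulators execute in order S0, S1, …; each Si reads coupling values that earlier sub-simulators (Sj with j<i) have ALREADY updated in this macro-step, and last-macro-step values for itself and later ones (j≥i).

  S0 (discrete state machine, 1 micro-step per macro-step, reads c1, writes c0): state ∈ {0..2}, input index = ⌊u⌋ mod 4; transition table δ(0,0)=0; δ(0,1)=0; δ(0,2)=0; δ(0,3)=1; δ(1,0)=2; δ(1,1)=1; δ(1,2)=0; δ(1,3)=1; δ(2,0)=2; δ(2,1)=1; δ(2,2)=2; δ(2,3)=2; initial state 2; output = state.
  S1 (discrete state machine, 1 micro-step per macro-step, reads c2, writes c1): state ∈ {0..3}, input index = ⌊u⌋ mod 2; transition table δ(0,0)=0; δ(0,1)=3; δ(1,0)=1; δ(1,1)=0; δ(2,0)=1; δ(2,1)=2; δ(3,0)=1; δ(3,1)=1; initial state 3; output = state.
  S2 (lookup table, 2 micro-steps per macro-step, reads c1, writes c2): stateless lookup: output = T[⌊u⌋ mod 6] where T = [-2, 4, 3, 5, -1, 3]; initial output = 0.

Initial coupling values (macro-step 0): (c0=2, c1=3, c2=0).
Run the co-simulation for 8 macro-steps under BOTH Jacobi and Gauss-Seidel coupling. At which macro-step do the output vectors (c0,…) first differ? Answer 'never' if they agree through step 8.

[Jacobi] macro 1: S0 reads c1=3 → after 1×micro: 2; S1 reads c2=0 → after 1×micro: 1; S2 reads c1=3 → after 2×micro: 5 ⇒ (c0=2, c1=1, c2=5)
[Jacobi] macro 2: S0 reads c1=1 → after 1×micro: 1; S1 reads c2=5 → after 1×micro: 0; S2 reads c1=1 → after 2×micro: 4 ⇒ (c0=1, c1=0, c2=4)
[Jacobi] macro 3: S0 reads c1=0 → after 1×micro: 2; S1 reads c2=4 → after 1×micro: 0; S2 reads c1=0 → after 2×micro: -2 ⇒ (c0=2, c1=0, c2=-2)
[Jacobi] macro 4: S0 reads c1=0 → after 1×micro: 2; S1 reads c2=-2 → after 1×micro: 0; S2 reads c1=0 → after 2×micro: -2 ⇒ (c0=2, c1=0, c2=-2)
[Jacobi] macro 5: S0 reads c1=0 → after 1×micro: 2; S1 reads c2=-2 → after 1×micro: 0; S2 reads c1=0 → after 2×micro: -2 ⇒ (c0=2, c1=0, c2=-2)
[Jacobi] macro 6: S0 reads c1=0 → after 1×micro: 2; S1 reads c2=-2 → after 1×micro: 0; S2 reads c1=0 → after 2×micro: -2 ⇒ (c0=2, c1=0, c2=-2)
[Jacobi] macro 7: S0 reads c1=0 → after 1×micro: 2; S1 reads c2=-2 → after 1×micro: 0; S2 reads c1=0 → after 2×micro: -2 ⇒ (c0=2, c1=0, c2=-2)
[Jacobi] macro 8: S0 reads c1=0 → after 1×micro: 2; S1 reads c2=-2 → after 1×micro: 0; S2 reads c1=0 → after 2×micro: -2 ⇒ (c0=2, c1=0, c2=-2)
[Gauss-Seidel] macro 1: S0 reads c1=3 → after 1×micro: 2; S1 reads c2=0 → after 1×micro: 1; S2 reads c1=1 → after 2×micro: 4 ⇒ (c0=2, c1=1, c2=4)
[Gauss-Seidel] macro 2: S0 reads c1=1 → after 1×micro: 1; S1 reads c2=4 → after 1×micro: 1; S2 reads c1=1 → after 2×micro: 4 ⇒ (c0=1, c1=1, c2=4)
[Gauss-Seidel] macro 3: S0 reads c1=1 → after 1×micro: 1; S1 reads c2=4 → after 1×micro: 1; S2 reads c1=1 → after 2×micro: 4 ⇒ (c0=1, c1=1, c2=4)
[Gauss-Seidel] macro 4: S0 reads c1=1 → after 1×micro: 1; S1 reads c2=4 → after 1×micro: 1; S2 reads c1=1 → after 2×micro: 4 ⇒ (c0=1, c1=1, c2=4)
[Gauss-Seidel] macro 5: S0 reads c1=1 → after 1×micro: 1; S1 reads c2=4 → after 1×micro: 1; S2 reads c1=1 → after 2×micro: 4 ⇒ (c0=1, c1=1, c2=4)
[Gauss-Seidel] macro 6: S0 reads c1=1 → after 1×micro: 1; S1 reads c2=4 → after 1×micro: 1; S2 reads c1=1 → after 2×micro: 4 ⇒ (c0=1, c1=1, c2=4)
[Gauss-Seidel] macro 7: S0 reads c1=1 → after 1×micro: 1; S1 reads c2=4 → after 1×micro: 1; S2 reads c1=1 → after 2×micro: 4 ⇒ (c0=1, c1=1, c2=4)
[Gauss-Seidel] macro 8: S0 reads c1=1 → after 1×micro: 1; S1 reads c2=4 → after 1×micro: 1; S2 reads c1=1 → after 2×micro: 4 ⇒ (c0=1, c1=1, c2=4)

first divergence at macro-step: 1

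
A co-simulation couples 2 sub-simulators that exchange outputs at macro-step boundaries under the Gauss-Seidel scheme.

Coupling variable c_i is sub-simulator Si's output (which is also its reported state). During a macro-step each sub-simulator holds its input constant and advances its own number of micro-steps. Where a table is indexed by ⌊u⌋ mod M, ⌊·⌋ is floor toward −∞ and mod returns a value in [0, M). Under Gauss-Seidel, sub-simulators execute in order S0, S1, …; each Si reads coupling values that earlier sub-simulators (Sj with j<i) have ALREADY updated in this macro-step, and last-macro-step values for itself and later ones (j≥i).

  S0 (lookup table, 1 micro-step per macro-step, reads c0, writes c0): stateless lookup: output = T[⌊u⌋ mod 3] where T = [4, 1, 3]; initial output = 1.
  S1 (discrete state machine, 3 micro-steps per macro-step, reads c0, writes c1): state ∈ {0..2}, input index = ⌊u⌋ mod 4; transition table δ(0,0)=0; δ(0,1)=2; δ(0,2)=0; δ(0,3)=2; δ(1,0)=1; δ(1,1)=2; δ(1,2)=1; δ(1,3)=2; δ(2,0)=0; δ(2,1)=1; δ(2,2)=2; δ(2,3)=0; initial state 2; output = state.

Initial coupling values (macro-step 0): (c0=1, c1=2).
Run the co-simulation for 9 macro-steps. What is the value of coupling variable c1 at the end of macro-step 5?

c1 at macro-step 5 = 1

macro 1: S0 reads c0=1 → after 1×micro: 1; S1 reads c0=1 → after 3×micro: 1 ⇒ (c0=1, c1=1)
macro 2: S0 reads c0=1 → after 1×micro: 1; S1 reads c0=1 → after 3×micro: 2 ⇒ (c0=1, c1=2)
macro 3: S0 reads c0=1 → after 1×micro: 1; S1 reads c0=1 → after 3×micro: 1 ⇒ (c0=1, c1=1)
macro 4: S0 reads c0=1 → after 1×micro: 1; S1 reads c0=1 → after 3×micro: 2 ⇒ (c0=1, c1=2)
macro 5: S0 reads c0=1 → after 1×micro: 1; S1 reads c0=1 → after 3×micro: 1 ⇒ (c0=1, c1=1)
macro 6: S0 reads c0=1 → after 1×micro: 1; S1 reads c0=1 → after 3×micro: 2 ⇒ (c0=1, c1=2)
macro 7: S0 reads c0=1 → after 1×micro: 1; S1 reads c0=1 → after 3×micro: 1 ⇒ (c0=1, c1=1)
macro 8: S0 reads c0=1 → after 1×micro: 1; S1 reads c0=1 → after 3×micro: 2 ⇒ (c0=1, c1=2)
macro 9: S0 reads c0=1 → after 1×micro: 1; S1 reads c0=1 → after 3×micro: 1 ⇒ (c0=1, c1=1)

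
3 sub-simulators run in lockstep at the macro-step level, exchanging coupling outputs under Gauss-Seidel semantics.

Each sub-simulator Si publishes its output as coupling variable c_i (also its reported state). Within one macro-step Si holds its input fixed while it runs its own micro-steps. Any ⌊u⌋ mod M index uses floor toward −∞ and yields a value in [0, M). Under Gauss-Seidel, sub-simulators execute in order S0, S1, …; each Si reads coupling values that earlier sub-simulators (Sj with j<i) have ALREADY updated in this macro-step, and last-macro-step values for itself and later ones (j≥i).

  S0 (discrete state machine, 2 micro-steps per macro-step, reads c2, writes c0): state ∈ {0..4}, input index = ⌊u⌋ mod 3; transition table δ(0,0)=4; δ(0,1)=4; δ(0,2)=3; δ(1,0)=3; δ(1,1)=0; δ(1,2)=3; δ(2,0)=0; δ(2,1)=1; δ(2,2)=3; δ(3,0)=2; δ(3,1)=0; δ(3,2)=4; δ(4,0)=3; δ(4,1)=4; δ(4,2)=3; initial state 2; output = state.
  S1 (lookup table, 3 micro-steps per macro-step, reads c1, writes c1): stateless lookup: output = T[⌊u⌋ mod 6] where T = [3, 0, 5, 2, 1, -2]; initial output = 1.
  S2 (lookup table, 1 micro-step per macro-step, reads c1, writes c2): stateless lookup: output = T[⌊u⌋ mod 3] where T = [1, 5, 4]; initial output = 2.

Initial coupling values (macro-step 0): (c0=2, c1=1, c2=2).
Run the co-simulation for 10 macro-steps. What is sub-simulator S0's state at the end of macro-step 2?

macro 1: S0 reads c2=2 → after 2×micro: 4; S1 reads c1=1 → after 3×micro: 0; S2 reads c1=0 → after 1×micro: 1 ⇒ (c0=4, c1=0, c2=1)
macro 2: S0 reads c2=1 → after 2×micro: 4; S1 reads c1=0 → after 3×micro: 3; S2 reads c1=3 → after 1×micro: 1 ⇒ (c0=4, c1=3, c2=1)
macro 3: S0 reads c2=1 → after 2×micro: 4; S1 reads c1=3 → after 3×micro: 2; S2 reads c1=2 → after 1×micro: 4 ⇒ (c0=4, c1=2, c2=4)
macro 4: S0 reads c2=4 → after 2×micro: 4; S1 reads c1=2 → after 3×micro: 5; S2 reads c1=5 → after 1×micro: 4 ⇒ (c0=4, c1=5, c2=4)
macro 5: S0 reads c2=4 → after 2×micro: 4; S1 reads c1=5 → after 3×micro: -2; S2 reads c1=-2 → after 1×micro: 5 ⇒ (c0=4, c1=-2, c2=5)
macro 6: S0 reads c2=5 → after 2×micro: 4; S1 reads c1=-2 → after 3×micro: 1; S2 reads c1=1 → after 1×micro: 5 ⇒ (c0=4, c1=1, c2=5)
macro 7: S0 reads c2=5 → after 2×micro: 4; S1 reads c1=1 → after 3×micro: 0; S2 reads c1=0 → after 1×micro: 1 ⇒ (c0=4, c1=0, c2=1)
macro 8: S0 reads c2=1 → after 2×micro: 4; S1 reads c1=0 → after 3×micro: 3; S2 reads c1=3 → after 1×micro: 1 ⇒ (c0=4, c1=3, c2=1)
macro 9: S0 reads c2=1 → after 2×micro: 4; S1 reads c1=3 → after 3×micro: 2; S2 reads c1=2 → after 1×micro: 4 ⇒ (c0=4, c1=2, c2=4)
macro 10: S0 reads c2=4 → after 2×micro: 4; S1 reads c1=2 → after 3×micro: 5; S2 reads c1=5 → after 1×micro: 4 ⇒ (c0=4, c1=5, c2=4)

S0 state at macro-step 2 = 4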